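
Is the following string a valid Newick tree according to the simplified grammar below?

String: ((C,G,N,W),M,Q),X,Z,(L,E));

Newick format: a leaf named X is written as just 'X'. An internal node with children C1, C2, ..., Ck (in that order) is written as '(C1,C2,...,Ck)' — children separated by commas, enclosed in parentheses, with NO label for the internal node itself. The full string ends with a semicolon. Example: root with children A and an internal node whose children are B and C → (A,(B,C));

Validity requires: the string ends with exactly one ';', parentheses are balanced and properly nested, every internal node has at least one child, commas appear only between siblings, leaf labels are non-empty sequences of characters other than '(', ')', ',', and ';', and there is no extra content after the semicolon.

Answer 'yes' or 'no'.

Answer: no

Derivation:
Input: ((C,G,N,W),M,Q),X,Z,(L,E));
Paren balance: 3 '(' vs 4 ')' MISMATCH
Ends with single ';': True
Full parse: FAILS (extra content after tree at pos 15)
Valid: False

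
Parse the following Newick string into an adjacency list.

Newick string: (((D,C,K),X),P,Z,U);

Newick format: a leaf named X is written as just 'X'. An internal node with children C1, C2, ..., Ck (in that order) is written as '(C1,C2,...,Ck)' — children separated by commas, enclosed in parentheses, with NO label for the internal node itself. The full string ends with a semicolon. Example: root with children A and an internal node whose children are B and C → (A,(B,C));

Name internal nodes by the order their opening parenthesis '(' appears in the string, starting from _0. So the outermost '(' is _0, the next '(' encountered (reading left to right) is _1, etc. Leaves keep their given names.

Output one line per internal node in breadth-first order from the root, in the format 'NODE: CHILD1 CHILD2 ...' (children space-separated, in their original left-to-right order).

Answer: _0: _1 P Z U
_1: _2 X
_2: D C K

Derivation:
Input: (((D,C,K),X),P,Z,U);
Scanning left-to-right, naming '(' by encounter order:
  pos 0: '(' -> open internal node _0 (depth 1)
  pos 1: '(' -> open internal node _1 (depth 2)
  pos 2: '(' -> open internal node _2 (depth 3)
  pos 8: ')' -> close internal node _2 (now at depth 2)
  pos 11: ')' -> close internal node _1 (now at depth 1)
  pos 18: ')' -> close internal node _0 (now at depth 0)
Total internal nodes: 3
BFS adjacency from root:
  _0: _1 P Z U
  _1: _2 X
  _2: D C K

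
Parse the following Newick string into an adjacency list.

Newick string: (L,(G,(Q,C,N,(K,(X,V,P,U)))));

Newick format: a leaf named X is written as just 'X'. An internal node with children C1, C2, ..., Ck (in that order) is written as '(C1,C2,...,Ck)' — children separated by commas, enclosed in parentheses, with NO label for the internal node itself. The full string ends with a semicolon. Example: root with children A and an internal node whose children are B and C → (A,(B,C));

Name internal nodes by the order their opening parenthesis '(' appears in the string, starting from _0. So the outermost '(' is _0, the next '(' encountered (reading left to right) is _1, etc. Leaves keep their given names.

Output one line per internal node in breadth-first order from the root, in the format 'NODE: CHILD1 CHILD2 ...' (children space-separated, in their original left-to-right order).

Input: (L,(G,(Q,C,N,(K,(X,V,P,U)))));
Scanning left-to-right, naming '(' by encounter order:
  pos 0: '(' -> open internal node _0 (depth 1)
  pos 3: '(' -> open internal node _1 (depth 2)
  pos 6: '(' -> open internal node _2 (depth 3)
  pos 13: '(' -> open internal node _3 (depth 4)
  pos 16: '(' -> open internal node _4 (depth 5)
  pos 24: ')' -> close internal node _4 (now at depth 4)
  pos 25: ')' -> close internal node _3 (now at depth 3)
  pos 26: ')' -> close internal node _2 (now at depth 2)
  pos 27: ')' -> close internal node _1 (now at depth 1)
  pos 28: ')' -> close internal node _0 (now at depth 0)
Total internal nodes: 5
BFS adjacency from root:
  _0: L _1
  _1: G _2
  _2: Q C N _3
  _3: K _4
  _4: X V P U

Answer: _0: L _1
_1: G _2
_2: Q C N _3
_3: K _4
_4: X V P U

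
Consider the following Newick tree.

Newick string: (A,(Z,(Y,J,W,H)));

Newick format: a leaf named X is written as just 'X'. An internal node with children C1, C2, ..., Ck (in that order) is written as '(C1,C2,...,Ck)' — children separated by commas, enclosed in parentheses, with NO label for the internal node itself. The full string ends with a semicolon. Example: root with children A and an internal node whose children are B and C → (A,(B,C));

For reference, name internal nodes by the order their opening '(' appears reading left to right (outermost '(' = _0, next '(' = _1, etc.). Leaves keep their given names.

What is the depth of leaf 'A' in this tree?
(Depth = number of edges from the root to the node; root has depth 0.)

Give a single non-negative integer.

Answer: 1

Derivation:
Newick: (A,(Z,(Y,J,W,H)));
Naming internals by '(' encounter order: outermost '(' = _0, next = _1, ...
Query node: A
Path from root: _0 -> A
Depth of A: 1 (number of edges from root)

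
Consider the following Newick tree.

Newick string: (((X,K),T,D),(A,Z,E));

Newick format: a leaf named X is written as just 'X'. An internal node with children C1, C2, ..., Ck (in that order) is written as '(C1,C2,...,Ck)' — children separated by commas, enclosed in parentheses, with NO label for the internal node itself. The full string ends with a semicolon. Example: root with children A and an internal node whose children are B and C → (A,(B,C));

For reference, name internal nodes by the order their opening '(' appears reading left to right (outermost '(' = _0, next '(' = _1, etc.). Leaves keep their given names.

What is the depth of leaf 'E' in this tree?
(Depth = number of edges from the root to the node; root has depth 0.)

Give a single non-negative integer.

Answer: 2

Derivation:
Newick: (((X,K),T,D),(A,Z,E));
Naming internals by '(' encounter order: outermost '(' = _0, next = _1, ...
Query node: E
Path from root: _0 -> _3 -> E
Depth of E: 2 (number of edges from root)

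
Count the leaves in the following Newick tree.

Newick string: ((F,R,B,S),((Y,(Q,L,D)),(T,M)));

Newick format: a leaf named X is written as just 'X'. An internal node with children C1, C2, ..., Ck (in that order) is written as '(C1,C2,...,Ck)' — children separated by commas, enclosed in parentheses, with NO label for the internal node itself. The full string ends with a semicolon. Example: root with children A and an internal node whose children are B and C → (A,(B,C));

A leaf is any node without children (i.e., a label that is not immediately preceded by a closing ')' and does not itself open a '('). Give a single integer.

Answer: 10

Derivation:
Newick: ((F,R,B,S),((Y,(Q,L,D)),(T,M)));
Scan left-to-right; a leaf is any maximal label run not followed by '(':
  pos 2: leaf 'F' → count = 1
  pos 4: leaf 'R' → count = 2
  pos 6: leaf 'B' → count = 3
  pos 8: leaf 'S' → count = 4
  pos 13: leaf 'Y' → count = 5
  pos 16: leaf 'Q' → count = 6
  pos 18: leaf 'L' → count = 7
  pos 20: leaf 'D' → count = 8
  pos 25: leaf 'T' → count = 9
  pos 27: leaf 'M' → count = 10
Total leaves: 10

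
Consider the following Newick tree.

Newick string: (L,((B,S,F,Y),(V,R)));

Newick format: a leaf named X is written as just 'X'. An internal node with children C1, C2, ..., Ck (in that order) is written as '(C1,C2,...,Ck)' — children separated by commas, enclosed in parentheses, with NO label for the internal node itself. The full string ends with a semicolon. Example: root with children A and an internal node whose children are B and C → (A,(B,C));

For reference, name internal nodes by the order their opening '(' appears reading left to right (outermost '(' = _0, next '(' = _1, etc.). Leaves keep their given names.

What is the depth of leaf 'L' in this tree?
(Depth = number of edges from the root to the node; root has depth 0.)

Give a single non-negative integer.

Newick: (L,((B,S,F,Y),(V,R)));
Naming internals by '(' encounter order: outermost '(' = _0, next = _1, ...
Query node: L
Path from root: _0 -> L
Depth of L: 1 (number of edges from root)

Answer: 1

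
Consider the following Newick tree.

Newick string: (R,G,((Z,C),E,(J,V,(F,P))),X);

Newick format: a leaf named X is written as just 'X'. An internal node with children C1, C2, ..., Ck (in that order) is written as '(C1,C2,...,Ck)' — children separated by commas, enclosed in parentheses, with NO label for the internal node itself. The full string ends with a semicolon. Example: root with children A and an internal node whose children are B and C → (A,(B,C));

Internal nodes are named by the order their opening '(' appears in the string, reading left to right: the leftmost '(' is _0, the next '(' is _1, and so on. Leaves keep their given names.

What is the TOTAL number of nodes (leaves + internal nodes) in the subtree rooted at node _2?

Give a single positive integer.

Answer: 3

Derivation:
Newick: (R,G,((Z,C),E,(J,V,(F,P))),X);
Locate _2: it is the '(' at position 6 (the 3rd '(' reading left to right).
Query: subtree rooted at _2
_2: subtree_size = 1 + 2
  Z: subtree_size = 1 + 0
  C: subtree_size = 1 + 0
Total subtree size of _2: 3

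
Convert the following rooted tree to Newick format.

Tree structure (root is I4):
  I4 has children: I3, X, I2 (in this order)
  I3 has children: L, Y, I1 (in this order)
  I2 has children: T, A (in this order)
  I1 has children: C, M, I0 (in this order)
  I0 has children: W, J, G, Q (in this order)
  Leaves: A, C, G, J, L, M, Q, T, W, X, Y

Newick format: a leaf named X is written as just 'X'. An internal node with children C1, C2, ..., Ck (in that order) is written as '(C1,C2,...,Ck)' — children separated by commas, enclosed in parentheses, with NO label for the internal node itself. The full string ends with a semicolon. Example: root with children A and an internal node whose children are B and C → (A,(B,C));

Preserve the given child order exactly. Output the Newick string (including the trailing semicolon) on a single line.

Answer: ((L,Y,(C,M,(W,J,G,Q))),X,(T,A));

Derivation:
internal I4 with children ['I3', 'X', 'I2']
  internal I3 with children ['L', 'Y', 'I1']
    leaf 'L' → 'L'
    leaf 'Y' → 'Y'
    internal I1 with children ['C', 'M', 'I0']
      leaf 'C' → 'C'
      leaf 'M' → 'M'
      internal I0 with children ['W', 'J', 'G', 'Q']
        leaf 'W' → 'W'
        leaf 'J' → 'J'
        leaf 'G' → 'G'
        leaf 'Q' → 'Q'
      → '(W,J,G,Q)'
    → '(C,M,(W,J,G,Q))'
  → '(L,Y,(C,M,(W,J,G,Q)))'
  leaf 'X' → 'X'
  internal I2 with children ['T', 'A']
    leaf 'T' → 'T'
    leaf 'A' → 'A'
  → '(T,A)'
→ '((L,Y,(C,M,(W,J,G,Q))),X,(T,A))'
Final: ((L,Y,(C,M,(W,J,G,Q))),X,(T,A));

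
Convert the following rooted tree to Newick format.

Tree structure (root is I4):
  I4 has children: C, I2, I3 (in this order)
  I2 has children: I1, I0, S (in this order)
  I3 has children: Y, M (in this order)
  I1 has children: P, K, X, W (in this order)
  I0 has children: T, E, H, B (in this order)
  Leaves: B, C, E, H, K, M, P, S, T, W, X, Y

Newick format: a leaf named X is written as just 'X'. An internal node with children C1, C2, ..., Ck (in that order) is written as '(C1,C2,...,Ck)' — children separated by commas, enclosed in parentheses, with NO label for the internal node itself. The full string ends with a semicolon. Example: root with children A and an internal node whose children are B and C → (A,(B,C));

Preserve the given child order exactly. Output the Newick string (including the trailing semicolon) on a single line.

internal I4 with children ['C', 'I2', 'I3']
  leaf 'C' → 'C'
  internal I2 with children ['I1', 'I0', 'S']
    internal I1 with children ['P', 'K', 'X', 'W']
      leaf 'P' → 'P'
      leaf 'K' → 'K'
      leaf 'X' → 'X'
      leaf 'W' → 'W'
    → '(P,K,X,W)'
    internal I0 with children ['T', 'E', 'H', 'B']
      leaf 'T' → 'T'
      leaf 'E' → 'E'
      leaf 'H' → 'H'
      leaf 'B' → 'B'
    → '(T,E,H,B)'
    leaf 'S' → 'S'
  → '((P,K,X,W),(T,E,H,B),S)'
  internal I3 with children ['Y', 'M']
    leaf 'Y' → 'Y'
    leaf 'M' → 'M'
  → '(Y,M)'
→ '(C,((P,K,X,W),(T,E,H,B),S),(Y,M))'
Final: (C,((P,K,X,W),(T,E,H,B),S),(Y,M));

Answer: (C,((P,K,X,W),(T,E,H,B),S),(Y,M));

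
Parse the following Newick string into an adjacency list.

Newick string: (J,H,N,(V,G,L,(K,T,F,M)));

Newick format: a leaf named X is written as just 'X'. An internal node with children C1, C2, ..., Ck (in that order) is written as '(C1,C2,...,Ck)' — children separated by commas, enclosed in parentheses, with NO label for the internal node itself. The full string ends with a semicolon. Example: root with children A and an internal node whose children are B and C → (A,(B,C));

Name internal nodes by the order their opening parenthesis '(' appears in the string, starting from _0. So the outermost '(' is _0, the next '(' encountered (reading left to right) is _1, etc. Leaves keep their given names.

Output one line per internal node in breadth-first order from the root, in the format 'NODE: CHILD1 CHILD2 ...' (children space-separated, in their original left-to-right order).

Answer: _0: J H N _1
_1: V G L _2
_2: K T F M

Derivation:
Input: (J,H,N,(V,G,L,(K,T,F,M)));
Scanning left-to-right, naming '(' by encounter order:
  pos 0: '(' -> open internal node _0 (depth 1)
  pos 7: '(' -> open internal node _1 (depth 2)
  pos 14: '(' -> open internal node _2 (depth 3)
  pos 22: ')' -> close internal node _2 (now at depth 2)
  pos 23: ')' -> close internal node _1 (now at depth 1)
  pos 24: ')' -> close internal node _0 (now at depth 0)
Total internal nodes: 3
BFS adjacency from root:
  _0: J H N _1
  _1: V G L _2
  _2: K T F M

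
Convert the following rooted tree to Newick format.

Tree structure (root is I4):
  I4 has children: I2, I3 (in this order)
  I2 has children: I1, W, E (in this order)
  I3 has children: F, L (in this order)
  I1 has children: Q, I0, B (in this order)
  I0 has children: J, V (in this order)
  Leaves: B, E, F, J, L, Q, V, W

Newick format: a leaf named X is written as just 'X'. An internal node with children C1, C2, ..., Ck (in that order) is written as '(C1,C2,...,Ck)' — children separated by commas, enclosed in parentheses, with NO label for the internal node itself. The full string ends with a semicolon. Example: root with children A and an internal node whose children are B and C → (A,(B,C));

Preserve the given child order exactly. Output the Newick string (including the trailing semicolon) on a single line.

internal I4 with children ['I2', 'I3']
  internal I2 with children ['I1', 'W', 'E']
    internal I1 with children ['Q', 'I0', 'B']
      leaf 'Q' → 'Q'
      internal I0 with children ['J', 'V']
        leaf 'J' → 'J'
        leaf 'V' → 'V'
      → '(J,V)'
      leaf 'B' → 'B'
    → '(Q,(J,V),B)'
    leaf 'W' → 'W'
    leaf 'E' → 'E'
  → '((Q,(J,V),B),W,E)'
  internal I3 with children ['F', 'L']
    leaf 'F' → 'F'
    leaf 'L' → 'L'
  → '(F,L)'
→ '(((Q,(J,V),B),W,E),(F,L))'
Final: (((Q,(J,V),B),W,E),(F,L));

Answer: (((Q,(J,V),B),W,E),(F,L));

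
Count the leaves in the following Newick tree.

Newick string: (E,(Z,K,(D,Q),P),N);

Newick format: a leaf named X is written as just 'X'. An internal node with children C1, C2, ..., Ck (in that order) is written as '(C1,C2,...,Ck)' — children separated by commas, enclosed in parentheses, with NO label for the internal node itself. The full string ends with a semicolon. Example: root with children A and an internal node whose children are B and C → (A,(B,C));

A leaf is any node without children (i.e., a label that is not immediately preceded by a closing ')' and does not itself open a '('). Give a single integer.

Answer: 7

Derivation:
Newick: (E,(Z,K,(D,Q),P),N);
Scan left-to-right; a leaf is any maximal label run not followed by '(':
  pos 1: leaf 'E' → count = 1
  pos 4: leaf 'Z' → count = 2
  pos 6: leaf 'K' → count = 3
  pos 9: leaf 'D' → count = 4
  pos 11: leaf 'Q' → count = 5
  pos 14: leaf 'P' → count = 6
  pos 17: leaf 'N' → count = 7
Total leaves: 7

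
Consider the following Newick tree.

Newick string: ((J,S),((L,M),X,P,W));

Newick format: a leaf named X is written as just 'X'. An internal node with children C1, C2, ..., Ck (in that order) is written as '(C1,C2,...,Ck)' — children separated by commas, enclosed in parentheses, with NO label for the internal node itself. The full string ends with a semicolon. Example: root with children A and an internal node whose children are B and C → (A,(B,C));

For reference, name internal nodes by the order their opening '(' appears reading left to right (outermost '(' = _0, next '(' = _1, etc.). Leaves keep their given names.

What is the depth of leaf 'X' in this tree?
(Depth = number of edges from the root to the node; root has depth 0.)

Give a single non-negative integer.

Answer: 2

Derivation:
Newick: ((J,S),((L,M),X,P,W));
Naming internals by '(' encounter order: outermost '(' = _0, next = _1, ...
Query node: X
Path from root: _0 -> _2 -> X
Depth of X: 2 (number of edges from root)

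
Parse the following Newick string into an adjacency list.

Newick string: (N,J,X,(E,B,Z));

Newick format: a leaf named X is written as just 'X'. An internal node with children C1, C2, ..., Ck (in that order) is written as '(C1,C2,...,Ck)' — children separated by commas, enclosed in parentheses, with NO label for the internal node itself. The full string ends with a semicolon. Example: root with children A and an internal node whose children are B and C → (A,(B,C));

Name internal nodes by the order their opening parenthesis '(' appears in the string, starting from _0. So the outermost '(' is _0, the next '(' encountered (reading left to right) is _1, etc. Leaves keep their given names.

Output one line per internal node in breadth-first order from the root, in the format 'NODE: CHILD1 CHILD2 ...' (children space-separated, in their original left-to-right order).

Answer: _0: N J X _1
_1: E B Z

Derivation:
Input: (N,J,X,(E,B,Z));
Scanning left-to-right, naming '(' by encounter order:
  pos 0: '(' -> open internal node _0 (depth 1)
  pos 7: '(' -> open internal node _1 (depth 2)
  pos 13: ')' -> close internal node _1 (now at depth 1)
  pos 14: ')' -> close internal node _0 (now at depth 0)
Total internal nodes: 2
BFS adjacency from root:
  _0: N J X _1
  _1: E B Z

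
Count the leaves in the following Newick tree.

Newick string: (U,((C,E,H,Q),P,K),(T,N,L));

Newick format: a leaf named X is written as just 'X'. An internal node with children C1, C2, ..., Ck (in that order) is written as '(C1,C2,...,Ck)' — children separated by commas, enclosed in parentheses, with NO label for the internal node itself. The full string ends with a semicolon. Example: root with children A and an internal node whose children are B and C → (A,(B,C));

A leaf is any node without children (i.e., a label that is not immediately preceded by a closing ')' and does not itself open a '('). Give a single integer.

Newick: (U,((C,E,H,Q),P,K),(T,N,L));
Scan left-to-right; a leaf is any maximal label run not followed by '(':
  pos 1: leaf 'U' → count = 1
  pos 5: leaf 'C' → count = 2
  pos 7: leaf 'E' → count = 3
  pos 9: leaf 'H' → count = 4
  pos 11: leaf 'Q' → count = 5
  pos 14: leaf 'P' → count = 6
  pos 16: leaf 'K' → count = 7
  pos 20: leaf 'T' → count = 8
  pos 22: leaf 'N' → count = 9
  pos 24: leaf 'L' → count = 10
Total leaves: 10

Answer: 10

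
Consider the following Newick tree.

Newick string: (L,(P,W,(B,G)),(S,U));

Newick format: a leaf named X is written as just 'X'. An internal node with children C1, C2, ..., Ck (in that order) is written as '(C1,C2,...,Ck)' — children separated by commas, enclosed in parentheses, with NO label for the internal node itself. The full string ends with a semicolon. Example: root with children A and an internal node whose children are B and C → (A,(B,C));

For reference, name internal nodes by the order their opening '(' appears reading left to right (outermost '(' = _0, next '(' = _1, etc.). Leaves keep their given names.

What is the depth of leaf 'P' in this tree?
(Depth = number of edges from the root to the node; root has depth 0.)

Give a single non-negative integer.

Newick: (L,(P,W,(B,G)),(S,U));
Naming internals by '(' encounter order: outermost '(' = _0, next = _1, ...
Query node: P
Path from root: _0 -> _1 -> P
Depth of P: 2 (number of edges from root)

Answer: 2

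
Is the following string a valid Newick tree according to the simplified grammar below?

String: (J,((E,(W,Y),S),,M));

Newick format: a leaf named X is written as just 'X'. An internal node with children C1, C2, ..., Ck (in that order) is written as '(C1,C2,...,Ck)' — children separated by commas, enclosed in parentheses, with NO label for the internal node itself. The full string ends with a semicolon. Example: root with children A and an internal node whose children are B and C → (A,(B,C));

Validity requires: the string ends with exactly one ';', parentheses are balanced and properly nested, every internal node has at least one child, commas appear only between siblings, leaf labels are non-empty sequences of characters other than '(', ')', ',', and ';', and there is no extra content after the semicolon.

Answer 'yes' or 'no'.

Input: (J,((E,(W,Y),S),,M));
Paren balance: 4 '(' vs 4 ')' OK
Ends with single ';': True
Full parse: FAILS (empty leaf label at pos 16)
Valid: False

Answer: no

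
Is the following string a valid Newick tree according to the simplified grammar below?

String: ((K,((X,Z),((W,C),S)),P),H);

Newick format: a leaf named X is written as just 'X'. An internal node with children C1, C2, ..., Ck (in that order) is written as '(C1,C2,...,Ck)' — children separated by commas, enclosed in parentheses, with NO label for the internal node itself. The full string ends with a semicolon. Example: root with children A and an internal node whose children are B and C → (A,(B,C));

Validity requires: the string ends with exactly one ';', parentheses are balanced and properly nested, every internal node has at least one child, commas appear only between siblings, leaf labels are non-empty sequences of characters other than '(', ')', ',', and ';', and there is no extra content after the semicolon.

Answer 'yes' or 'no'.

Input: ((K,((X,Z),((W,C),S)),P),H);
Paren balance: 6 '(' vs 6 ')' OK
Ends with single ';': True
Full parse: OK
Valid: True

Answer: yes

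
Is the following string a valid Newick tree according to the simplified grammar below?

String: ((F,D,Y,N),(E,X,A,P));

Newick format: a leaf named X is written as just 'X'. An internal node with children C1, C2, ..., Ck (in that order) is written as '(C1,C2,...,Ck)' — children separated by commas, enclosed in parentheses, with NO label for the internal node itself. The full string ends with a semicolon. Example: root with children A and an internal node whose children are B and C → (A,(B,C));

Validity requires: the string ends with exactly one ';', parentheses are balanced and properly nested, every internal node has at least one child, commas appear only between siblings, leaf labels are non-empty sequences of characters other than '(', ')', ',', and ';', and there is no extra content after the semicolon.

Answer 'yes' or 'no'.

Input: ((F,D,Y,N),(E,X,A,P));
Paren balance: 3 '(' vs 3 ')' OK
Ends with single ';': True
Full parse: OK
Valid: True

Answer: yes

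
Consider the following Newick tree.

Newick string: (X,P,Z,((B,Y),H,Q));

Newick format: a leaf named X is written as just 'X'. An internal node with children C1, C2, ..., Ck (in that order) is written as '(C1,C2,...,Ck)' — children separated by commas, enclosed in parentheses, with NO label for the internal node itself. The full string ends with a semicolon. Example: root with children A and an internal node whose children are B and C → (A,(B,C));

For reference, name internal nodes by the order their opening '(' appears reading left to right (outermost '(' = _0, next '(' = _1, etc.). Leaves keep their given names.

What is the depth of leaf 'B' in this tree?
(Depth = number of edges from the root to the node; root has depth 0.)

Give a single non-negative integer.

Answer: 3

Derivation:
Newick: (X,P,Z,((B,Y),H,Q));
Naming internals by '(' encounter order: outermost '(' = _0, next = _1, ...
Query node: B
Path from root: _0 -> _1 -> _2 -> B
Depth of B: 3 (number of edges from root)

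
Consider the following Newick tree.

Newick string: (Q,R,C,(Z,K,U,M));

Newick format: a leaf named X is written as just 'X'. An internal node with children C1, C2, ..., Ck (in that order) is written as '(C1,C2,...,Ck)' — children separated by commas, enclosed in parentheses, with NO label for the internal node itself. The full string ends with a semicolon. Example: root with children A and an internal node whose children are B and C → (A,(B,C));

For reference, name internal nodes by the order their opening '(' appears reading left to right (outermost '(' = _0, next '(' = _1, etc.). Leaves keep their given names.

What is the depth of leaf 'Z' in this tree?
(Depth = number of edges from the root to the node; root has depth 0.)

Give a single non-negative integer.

Answer: 2

Derivation:
Newick: (Q,R,C,(Z,K,U,M));
Naming internals by '(' encounter order: outermost '(' = _0, next = _1, ...
Query node: Z
Path from root: _0 -> _1 -> Z
Depth of Z: 2 (number of edges from root)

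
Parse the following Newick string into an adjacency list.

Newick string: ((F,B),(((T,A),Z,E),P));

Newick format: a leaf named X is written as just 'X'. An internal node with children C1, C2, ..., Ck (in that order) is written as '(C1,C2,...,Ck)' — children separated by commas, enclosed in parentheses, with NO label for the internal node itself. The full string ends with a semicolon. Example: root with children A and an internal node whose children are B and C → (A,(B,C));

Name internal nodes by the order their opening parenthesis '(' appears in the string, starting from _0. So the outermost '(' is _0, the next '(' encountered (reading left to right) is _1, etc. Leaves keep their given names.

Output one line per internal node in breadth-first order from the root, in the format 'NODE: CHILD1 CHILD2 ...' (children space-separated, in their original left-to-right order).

Input: ((F,B),(((T,A),Z,E),P));
Scanning left-to-right, naming '(' by encounter order:
  pos 0: '(' -> open internal node _0 (depth 1)
  pos 1: '(' -> open internal node _1 (depth 2)
  pos 5: ')' -> close internal node _1 (now at depth 1)
  pos 7: '(' -> open internal node _2 (depth 2)
  pos 8: '(' -> open internal node _3 (depth 3)
  pos 9: '(' -> open internal node _4 (depth 4)
  pos 13: ')' -> close internal node _4 (now at depth 3)
  pos 18: ')' -> close internal node _3 (now at depth 2)
  pos 21: ')' -> close internal node _2 (now at depth 1)
  pos 22: ')' -> close internal node _0 (now at depth 0)
Total internal nodes: 5
BFS adjacency from root:
  _0: _1 _2
  _1: F B
  _2: _3 P
  _3: _4 Z E
  _4: T A

Answer: _0: _1 _2
_1: F B
_2: _3 P
_3: _4 Z E
_4: T A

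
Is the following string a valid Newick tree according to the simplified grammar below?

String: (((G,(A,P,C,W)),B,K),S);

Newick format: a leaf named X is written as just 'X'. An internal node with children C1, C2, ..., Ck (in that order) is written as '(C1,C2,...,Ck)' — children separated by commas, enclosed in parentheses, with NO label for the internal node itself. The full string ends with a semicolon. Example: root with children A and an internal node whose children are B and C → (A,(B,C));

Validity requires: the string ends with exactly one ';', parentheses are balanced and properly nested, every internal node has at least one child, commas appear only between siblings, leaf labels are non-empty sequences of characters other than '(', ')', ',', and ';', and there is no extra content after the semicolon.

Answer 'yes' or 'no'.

Answer: yes

Derivation:
Input: (((G,(A,P,C,W)),B,K),S);
Paren balance: 4 '(' vs 4 ')' OK
Ends with single ';': True
Full parse: OK
Valid: True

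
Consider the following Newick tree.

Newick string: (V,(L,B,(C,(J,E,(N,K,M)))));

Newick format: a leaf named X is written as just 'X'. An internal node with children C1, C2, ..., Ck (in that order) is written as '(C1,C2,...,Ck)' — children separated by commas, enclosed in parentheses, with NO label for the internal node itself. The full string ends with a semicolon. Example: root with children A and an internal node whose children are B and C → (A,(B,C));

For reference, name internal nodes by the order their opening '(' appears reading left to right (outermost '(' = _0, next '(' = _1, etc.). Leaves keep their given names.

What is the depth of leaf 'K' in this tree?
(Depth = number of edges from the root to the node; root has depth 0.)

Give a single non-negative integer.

Answer: 5

Derivation:
Newick: (V,(L,B,(C,(J,E,(N,K,M)))));
Naming internals by '(' encounter order: outermost '(' = _0, next = _1, ...
Query node: K
Path from root: _0 -> _1 -> _2 -> _3 -> _4 -> K
Depth of K: 5 (number of edges from root)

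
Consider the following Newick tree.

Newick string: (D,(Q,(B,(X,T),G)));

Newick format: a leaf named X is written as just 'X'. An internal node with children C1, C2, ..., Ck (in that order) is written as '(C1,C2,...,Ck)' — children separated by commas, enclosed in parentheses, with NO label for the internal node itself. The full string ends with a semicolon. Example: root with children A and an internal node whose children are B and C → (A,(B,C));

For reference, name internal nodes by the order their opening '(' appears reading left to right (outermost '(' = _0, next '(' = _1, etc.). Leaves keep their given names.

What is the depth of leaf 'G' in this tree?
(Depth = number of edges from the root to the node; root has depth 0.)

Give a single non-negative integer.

Newick: (D,(Q,(B,(X,T),G)));
Naming internals by '(' encounter order: outermost '(' = _0, next = _1, ...
Query node: G
Path from root: _0 -> _1 -> _2 -> G
Depth of G: 3 (number of edges from root)

Answer: 3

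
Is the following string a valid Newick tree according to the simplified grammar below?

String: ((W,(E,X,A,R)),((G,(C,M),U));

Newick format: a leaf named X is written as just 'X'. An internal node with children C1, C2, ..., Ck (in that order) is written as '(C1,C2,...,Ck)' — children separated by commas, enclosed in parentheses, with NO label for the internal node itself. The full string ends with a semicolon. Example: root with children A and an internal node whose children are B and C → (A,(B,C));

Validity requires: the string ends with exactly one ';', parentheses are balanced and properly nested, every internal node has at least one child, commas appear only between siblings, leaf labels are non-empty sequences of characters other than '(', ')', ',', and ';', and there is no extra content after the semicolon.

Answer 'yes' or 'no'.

Input: ((W,(E,X,A,R)),((G,(C,M),U));
Paren balance: 6 '(' vs 5 ')' MISMATCH
Ends with single ';': True
Full parse: FAILS (expected , or ) at pos 28)
Valid: False

Answer: no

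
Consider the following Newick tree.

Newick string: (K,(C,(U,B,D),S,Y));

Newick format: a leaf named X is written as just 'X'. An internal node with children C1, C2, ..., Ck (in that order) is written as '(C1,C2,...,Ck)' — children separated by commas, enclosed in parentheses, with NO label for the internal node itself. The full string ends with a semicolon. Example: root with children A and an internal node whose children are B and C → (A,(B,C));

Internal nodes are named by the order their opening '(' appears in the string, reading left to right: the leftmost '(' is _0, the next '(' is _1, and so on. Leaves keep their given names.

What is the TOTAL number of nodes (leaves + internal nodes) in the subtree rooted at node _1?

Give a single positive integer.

Newick: (K,(C,(U,B,D),S,Y));
Locate _1: it is the '(' at position 3 (the 2nd '(' reading left to right).
Query: subtree rooted at _1
_1: subtree_size = 1 + 7
  C: subtree_size = 1 + 0
  _2: subtree_size = 1 + 3
    U: subtree_size = 1 + 0
    B: subtree_size = 1 + 0
    D: subtree_size = 1 + 0
  S: subtree_size = 1 + 0
  Y: subtree_size = 1 + 0
Total subtree size of _1: 8

Answer: 8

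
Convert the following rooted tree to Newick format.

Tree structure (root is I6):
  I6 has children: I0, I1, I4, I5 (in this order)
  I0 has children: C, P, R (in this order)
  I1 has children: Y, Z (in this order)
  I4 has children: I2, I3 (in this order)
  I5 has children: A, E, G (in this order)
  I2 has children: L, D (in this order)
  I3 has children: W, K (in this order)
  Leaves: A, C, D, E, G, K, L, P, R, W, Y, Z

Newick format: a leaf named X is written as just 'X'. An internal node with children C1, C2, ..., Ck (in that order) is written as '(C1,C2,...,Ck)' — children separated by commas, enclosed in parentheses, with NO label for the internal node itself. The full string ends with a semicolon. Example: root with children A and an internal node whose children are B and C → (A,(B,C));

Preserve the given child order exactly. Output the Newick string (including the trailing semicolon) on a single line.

Answer: ((C,P,R),(Y,Z),((L,D),(W,K)),(A,E,G));

Derivation:
internal I6 with children ['I0', 'I1', 'I4', 'I5']
  internal I0 with children ['C', 'P', 'R']
    leaf 'C' → 'C'
    leaf 'P' → 'P'
    leaf 'R' → 'R'
  → '(C,P,R)'
  internal I1 with children ['Y', 'Z']
    leaf 'Y' → 'Y'
    leaf 'Z' → 'Z'
  → '(Y,Z)'
  internal I4 with children ['I2', 'I3']
    internal I2 with children ['L', 'D']
      leaf 'L' → 'L'
      leaf 'D' → 'D'
    → '(L,D)'
    internal I3 with children ['W', 'K']
      leaf 'W' → 'W'
      leaf 'K' → 'K'
    → '(W,K)'
  → '((L,D),(W,K))'
  internal I5 with children ['A', 'E', 'G']
    leaf 'A' → 'A'
    leaf 'E' → 'E'
    leaf 'G' → 'G'
  → '(A,E,G)'
→ '((C,P,R),(Y,Z),((L,D),(W,K)),(A,E,G))'
Final: ((C,P,R),(Y,Z),((L,D),(W,K)),(A,E,G));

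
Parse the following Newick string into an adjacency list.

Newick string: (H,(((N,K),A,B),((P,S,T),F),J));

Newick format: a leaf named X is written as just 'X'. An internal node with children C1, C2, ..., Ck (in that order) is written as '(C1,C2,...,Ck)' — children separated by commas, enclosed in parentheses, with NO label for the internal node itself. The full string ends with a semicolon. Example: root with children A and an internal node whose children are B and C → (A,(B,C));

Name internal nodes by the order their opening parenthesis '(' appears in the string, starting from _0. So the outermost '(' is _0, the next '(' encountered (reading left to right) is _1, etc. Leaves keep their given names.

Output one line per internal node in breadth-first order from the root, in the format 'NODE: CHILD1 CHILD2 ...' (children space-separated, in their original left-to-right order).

Answer: _0: H _1
_1: _2 _4 J
_2: _3 A B
_4: _5 F
_3: N K
_5: P S T

Derivation:
Input: (H,(((N,K),A,B),((P,S,T),F),J));
Scanning left-to-right, naming '(' by encounter order:
  pos 0: '(' -> open internal node _0 (depth 1)
  pos 3: '(' -> open internal node _1 (depth 2)
  pos 4: '(' -> open internal node _2 (depth 3)
  pos 5: '(' -> open internal node _3 (depth 4)
  pos 9: ')' -> close internal node _3 (now at depth 3)
  pos 14: ')' -> close internal node _2 (now at depth 2)
  pos 16: '(' -> open internal node _4 (depth 3)
  pos 17: '(' -> open internal node _5 (depth 4)
  pos 23: ')' -> close internal node _5 (now at depth 3)
  pos 26: ')' -> close internal node _4 (now at depth 2)
  pos 29: ')' -> close internal node _1 (now at depth 1)
  pos 30: ')' -> close internal node _0 (now at depth 0)
Total internal nodes: 6
BFS adjacency from root:
  _0: H _1
  _1: _2 _4 J
  _2: _3 A B
  _4: _5 F
  _3: N K
  _5: P S T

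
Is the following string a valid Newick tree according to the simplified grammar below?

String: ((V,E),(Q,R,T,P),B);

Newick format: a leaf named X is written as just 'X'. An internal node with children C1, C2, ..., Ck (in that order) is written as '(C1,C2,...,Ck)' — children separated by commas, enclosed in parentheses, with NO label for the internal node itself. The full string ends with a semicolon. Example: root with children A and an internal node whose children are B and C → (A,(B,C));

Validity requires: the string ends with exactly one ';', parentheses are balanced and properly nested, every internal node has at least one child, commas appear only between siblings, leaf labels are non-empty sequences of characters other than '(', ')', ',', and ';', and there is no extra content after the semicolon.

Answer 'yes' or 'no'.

Input: ((V,E),(Q,R,T,P),B);
Paren balance: 3 '(' vs 3 ')' OK
Ends with single ';': True
Full parse: OK
Valid: True

Answer: yes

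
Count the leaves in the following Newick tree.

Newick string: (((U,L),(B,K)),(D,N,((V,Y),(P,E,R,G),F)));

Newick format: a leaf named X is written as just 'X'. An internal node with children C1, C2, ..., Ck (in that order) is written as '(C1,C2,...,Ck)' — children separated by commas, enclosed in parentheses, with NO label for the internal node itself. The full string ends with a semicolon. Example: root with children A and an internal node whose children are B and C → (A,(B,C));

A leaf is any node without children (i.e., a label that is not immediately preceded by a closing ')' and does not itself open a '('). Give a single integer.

Newick: (((U,L),(B,K)),(D,N,((V,Y),(P,E,R,G),F)));
Scan left-to-right; a leaf is any maximal label run not followed by '(':
  pos 3: leaf 'U' → count = 1
  pos 5: leaf 'L' → count = 2
  pos 9: leaf 'B' → count = 3
  pos 11: leaf 'K' → count = 4
  pos 16: leaf 'D' → count = 5
  pos 18: leaf 'N' → count = 6
  pos 22: leaf 'V' → count = 7
  pos 24: leaf 'Y' → count = 8
  pos 28: leaf 'P' → count = 9
  pos 30: leaf 'E' → count = 10
  pos 32: leaf 'R' → count = 11
  pos 34: leaf 'G' → count = 12
  pos 37: leaf 'F' → count = 13
Total leaves: 13

Answer: 13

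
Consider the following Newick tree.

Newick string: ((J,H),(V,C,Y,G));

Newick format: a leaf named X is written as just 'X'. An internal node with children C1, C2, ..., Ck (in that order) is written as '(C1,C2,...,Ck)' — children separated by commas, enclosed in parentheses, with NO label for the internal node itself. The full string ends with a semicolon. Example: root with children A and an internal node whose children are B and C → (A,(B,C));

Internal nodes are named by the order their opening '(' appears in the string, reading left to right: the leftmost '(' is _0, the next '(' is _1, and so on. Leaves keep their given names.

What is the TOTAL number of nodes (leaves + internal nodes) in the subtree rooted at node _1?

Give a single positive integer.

Newick: ((J,H),(V,C,Y,G));
Locate _1: it is the '(' at position 1 (the 2nd '(' reading left to right).
Query: subtree rooted at _1
_1: subtree_size = 1 + 2
  J: subtree_size = 1 + 0
  H: subtree_size = 1 + 0
Total subtree size of _1: 3

Answer: 3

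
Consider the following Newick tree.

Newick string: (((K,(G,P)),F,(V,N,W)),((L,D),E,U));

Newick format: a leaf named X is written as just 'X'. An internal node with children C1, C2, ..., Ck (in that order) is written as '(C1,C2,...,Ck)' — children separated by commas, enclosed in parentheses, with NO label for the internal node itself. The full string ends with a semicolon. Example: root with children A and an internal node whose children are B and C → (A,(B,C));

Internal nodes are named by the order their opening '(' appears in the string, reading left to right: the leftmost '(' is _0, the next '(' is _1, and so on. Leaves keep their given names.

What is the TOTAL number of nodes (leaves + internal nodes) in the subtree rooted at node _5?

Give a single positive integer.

Answer: 6

Derivation:
Newick: (((K,(G,P)),F,(V,N,W)),((L,D),E,U));
Locate _5: it is the '(' at position 23 (the 6th '(' reading left to right).
Query: subtree rooted at _5
_5: subtree_size = 1 + 5
  _6: subtree_size = 1 + 2
    L: subtree_size = 1 + 0
    D: subtree_size = 1 + 0
  E: subtree_size = 1 + 0
  U: subtree_size = 1 + 0
Total subtree size of _5: 6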